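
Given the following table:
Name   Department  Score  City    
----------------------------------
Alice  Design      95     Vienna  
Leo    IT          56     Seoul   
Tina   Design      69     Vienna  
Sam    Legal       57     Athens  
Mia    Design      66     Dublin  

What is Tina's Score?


Row 3: Tina
Score = 69

ANSWER: 69


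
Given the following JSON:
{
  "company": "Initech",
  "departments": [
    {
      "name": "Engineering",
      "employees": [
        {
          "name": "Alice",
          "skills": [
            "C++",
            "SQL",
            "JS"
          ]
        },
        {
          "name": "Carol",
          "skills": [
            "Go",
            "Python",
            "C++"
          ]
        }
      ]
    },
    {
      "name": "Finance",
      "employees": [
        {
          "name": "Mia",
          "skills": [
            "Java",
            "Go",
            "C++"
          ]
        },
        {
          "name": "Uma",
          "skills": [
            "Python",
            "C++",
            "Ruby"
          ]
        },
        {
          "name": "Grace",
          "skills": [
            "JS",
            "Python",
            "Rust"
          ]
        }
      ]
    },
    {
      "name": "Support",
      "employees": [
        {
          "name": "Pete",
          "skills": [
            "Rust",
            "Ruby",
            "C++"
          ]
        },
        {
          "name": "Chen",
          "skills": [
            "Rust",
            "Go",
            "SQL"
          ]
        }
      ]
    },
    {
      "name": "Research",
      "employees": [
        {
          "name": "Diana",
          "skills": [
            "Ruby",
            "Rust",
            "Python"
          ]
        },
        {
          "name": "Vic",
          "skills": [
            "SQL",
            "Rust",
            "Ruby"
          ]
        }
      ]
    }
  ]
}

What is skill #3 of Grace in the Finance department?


Path: departments[1].employees[2].skills[2]
Value: Rust

ANSWER: Rust


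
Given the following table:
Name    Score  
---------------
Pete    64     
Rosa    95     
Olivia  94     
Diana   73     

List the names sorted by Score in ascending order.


Sorting by Score (ascending):
  Pete: 64
  Diana: 73
  Olivia: 94
  Rosa: 95


ANSWER: Pete, Diana, Olivia, Rosa


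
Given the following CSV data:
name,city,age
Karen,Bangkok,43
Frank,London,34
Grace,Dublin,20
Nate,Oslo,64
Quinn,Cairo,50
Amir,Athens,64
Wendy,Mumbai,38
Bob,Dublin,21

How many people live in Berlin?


Scanning city column for 'Berlin':
Total matches: 0

ANSWER: 0


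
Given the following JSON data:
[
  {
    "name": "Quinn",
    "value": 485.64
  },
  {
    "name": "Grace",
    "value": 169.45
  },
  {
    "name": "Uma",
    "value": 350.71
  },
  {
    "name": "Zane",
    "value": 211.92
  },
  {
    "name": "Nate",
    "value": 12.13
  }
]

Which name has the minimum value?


Comparing values:
  Quinn: 485.64
  Grace: 169.45
  Uma: 350.71
  Zane: 211.92
  Nate: 12.13
Minimum: Nate (12.13)

ANSWER: Nate


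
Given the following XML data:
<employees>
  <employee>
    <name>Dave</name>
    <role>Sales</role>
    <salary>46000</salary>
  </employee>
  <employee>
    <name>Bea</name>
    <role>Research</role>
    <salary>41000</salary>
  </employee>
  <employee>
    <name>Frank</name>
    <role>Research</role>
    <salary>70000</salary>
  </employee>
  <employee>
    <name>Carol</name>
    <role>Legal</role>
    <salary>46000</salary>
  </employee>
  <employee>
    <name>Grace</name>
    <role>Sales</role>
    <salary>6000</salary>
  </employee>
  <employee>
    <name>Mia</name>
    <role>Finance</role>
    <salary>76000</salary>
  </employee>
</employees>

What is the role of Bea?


Searching for <employee> with <name>Bea</name>
Found at position 2
<role>Research</role>

ANSWER: Research


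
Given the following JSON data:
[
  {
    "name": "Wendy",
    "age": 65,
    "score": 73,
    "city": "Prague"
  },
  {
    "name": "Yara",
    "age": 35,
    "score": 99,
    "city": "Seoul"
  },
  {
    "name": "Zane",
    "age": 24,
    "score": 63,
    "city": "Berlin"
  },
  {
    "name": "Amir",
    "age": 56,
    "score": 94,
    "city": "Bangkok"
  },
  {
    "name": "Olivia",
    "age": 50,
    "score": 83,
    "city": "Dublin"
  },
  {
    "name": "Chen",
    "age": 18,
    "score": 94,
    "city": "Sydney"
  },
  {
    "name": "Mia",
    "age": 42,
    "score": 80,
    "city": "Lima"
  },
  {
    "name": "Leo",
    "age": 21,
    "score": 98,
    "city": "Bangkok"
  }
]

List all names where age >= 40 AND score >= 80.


Checking both conditions:
  Wendy (age=65, score=73) -> no
  Yara (age=35, score=99) -> no
  Zane (age=24, score=63) -> no
  Amir (age=56, score=94) -> YES
  Olivia (age=50, score=83) -> YES
  Chen (age=18, score=94) -> no
  Mia (age=42, score=80) -> YES
  Leo (age=21, score=98) -> no


ANSWER: Amir, Olivia, Mia


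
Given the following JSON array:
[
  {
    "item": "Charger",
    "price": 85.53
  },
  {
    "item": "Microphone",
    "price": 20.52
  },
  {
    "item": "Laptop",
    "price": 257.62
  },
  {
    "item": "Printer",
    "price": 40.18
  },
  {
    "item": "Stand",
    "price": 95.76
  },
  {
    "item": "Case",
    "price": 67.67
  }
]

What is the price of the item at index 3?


Array index 3 -> Printer
price = 40.18

ANSWER: 40.18


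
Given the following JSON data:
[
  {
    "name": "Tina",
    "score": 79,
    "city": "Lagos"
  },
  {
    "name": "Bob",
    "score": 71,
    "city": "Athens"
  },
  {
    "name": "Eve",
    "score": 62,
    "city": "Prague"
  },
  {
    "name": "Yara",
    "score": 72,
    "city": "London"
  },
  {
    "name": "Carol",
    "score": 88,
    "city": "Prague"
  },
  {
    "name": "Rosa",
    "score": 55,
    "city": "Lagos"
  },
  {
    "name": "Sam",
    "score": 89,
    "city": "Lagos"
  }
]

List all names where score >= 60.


Filtering records where score >= 60:
  Tina (score=79) -> YES
  Bob (score=71) -> YES
  Eve (score=62) -> YES
  Yara (score=72) -> YES
  Carol (score=88) -> YES
  Rosa (score=55) -> no
  Sam (score=89) -> YES


ANSWER: Tina, Bob, Eve, Yara, Carol, Sam


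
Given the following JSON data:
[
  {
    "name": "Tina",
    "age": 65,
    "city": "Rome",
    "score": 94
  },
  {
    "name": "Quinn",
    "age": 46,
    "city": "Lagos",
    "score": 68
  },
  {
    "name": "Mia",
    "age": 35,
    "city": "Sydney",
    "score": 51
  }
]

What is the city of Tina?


Looking up record where name = Tina
Record index: 0
Field 'city' = Rome

ANSWER: Rome


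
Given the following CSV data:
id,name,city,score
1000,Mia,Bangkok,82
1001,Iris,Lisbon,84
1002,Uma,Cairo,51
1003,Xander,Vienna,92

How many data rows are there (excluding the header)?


Counting rows (excluding header):
Header: id,name,city,score
Data rows: 4

ANSWER: 4


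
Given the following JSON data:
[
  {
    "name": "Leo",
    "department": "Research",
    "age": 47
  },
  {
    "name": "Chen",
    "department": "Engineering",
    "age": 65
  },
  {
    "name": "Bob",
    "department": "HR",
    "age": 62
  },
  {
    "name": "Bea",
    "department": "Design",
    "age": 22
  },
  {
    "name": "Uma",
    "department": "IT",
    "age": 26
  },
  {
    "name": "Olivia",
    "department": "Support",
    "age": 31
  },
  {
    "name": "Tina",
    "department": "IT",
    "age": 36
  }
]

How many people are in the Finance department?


Scanning records for department = Finance
  No matches found
Count: 0

ANSWER: 0


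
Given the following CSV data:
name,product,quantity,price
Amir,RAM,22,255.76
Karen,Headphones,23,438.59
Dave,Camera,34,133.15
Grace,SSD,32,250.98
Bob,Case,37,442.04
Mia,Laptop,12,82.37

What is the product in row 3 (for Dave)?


Row 3: Dave
Column 'product' = Camera

ANSWER: Camera


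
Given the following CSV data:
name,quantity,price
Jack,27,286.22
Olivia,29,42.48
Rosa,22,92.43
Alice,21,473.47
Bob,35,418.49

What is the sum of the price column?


Values in 'price' column:
  Row 1: 286.22
  Row 2: 42.48
  Row 3: 92.43
  Row 4: 473.47
  Row 5: 418.49
Sum = 286.22 + 42.48 + 92.43 + 473.47 + 418.49 = 1313.09

ANSWER: 1313.09


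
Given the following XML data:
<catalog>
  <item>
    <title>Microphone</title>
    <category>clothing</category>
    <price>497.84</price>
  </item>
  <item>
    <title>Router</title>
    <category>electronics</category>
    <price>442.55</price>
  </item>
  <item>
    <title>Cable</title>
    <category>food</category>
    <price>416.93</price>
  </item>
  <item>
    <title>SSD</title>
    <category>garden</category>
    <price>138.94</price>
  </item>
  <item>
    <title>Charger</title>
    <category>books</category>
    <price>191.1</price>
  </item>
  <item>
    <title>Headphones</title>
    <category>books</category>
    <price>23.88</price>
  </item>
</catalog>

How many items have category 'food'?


Scanning <item> elements for <category>food</category>:
  Item 3: Cable -> MATCH
Count: 1

ANSWER: 1


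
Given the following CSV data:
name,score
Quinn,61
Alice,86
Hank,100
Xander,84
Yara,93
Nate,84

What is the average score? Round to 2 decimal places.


Scores: 61, 86, 100, 84, 93, 84
Sum = 508
Count = 6
Average = 508 / 6 = 84.67

ANSWER: 84.67


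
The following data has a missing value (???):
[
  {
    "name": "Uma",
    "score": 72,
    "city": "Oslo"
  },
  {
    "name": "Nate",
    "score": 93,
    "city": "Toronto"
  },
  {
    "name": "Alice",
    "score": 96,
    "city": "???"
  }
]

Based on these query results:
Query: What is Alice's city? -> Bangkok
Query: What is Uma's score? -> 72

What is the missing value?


The missing value is Alice's city
From query: Alice's city = Bangkok

ANSWER: Bangkok


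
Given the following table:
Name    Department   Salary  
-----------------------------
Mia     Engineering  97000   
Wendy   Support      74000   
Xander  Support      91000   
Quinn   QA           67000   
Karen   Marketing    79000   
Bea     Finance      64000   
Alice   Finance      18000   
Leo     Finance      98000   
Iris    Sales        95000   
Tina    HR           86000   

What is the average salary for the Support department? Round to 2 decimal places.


Support department members:
  Wendy: 74000
  Xander: 91000
Sum = 165000
Count = 2
Average = 165000 / 2 = 82500.00

ANSWER: 82500.00


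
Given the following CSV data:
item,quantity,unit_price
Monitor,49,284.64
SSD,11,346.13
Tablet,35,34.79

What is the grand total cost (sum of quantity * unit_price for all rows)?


Computing row totals:
  Monitor: 49 * 284.64 = 13947.36
  SSD: 11 * 346.13 = 3807.43
  Tablet: 35 * 34.79 = 1217.65
Grand total = 13947.36 + 3807.43 + 1217.65 = 18972.44

ANSWER: 18972.44


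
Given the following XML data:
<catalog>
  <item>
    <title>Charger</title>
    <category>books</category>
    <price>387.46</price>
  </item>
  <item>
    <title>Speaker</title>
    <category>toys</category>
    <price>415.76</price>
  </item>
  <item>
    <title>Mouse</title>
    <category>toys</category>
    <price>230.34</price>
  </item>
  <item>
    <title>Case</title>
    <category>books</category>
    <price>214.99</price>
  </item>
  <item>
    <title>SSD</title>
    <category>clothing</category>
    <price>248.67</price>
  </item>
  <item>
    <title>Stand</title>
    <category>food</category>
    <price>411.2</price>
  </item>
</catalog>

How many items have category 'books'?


Scanning <item> elements for <category>books</category>:
  Item 1: Charger -> MATCH
  Item 4: Case -> MATCH
Count: 2

ANSWER: 2


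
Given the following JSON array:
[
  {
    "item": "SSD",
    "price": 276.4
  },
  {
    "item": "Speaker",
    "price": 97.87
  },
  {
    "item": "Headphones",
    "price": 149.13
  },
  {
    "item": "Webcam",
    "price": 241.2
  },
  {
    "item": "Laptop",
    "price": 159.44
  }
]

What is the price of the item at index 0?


Array index 0 -> SSD
price = 276.4

ANSWER: 276.4


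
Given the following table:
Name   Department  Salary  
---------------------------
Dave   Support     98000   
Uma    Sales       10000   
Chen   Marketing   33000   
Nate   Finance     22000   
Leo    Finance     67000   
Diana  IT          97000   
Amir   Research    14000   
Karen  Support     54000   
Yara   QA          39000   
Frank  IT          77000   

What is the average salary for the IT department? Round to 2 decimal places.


IT department members:
  Diana: 97000
  Frank: 77000
Sum = 174000
Count = 2
Average = 174000 / 2 = 87000.00

ANSWER: 87000.00


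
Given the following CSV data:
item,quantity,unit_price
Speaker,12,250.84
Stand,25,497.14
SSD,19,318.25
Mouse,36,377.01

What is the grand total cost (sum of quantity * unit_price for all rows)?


Computing row totals:
  Speaker: 12 * 250.84 = 3010.08
  Stand: 25 * 497.14 = 12428.5
  SSD: 19 * 318.25 = 6046.75
  Mouse: 36 * 377.01 = 13572.36
Grand total = 3010.08 + 12428.5 + 6046.75 + 13572.36 = 35057.69

ANSWER: 35057.69


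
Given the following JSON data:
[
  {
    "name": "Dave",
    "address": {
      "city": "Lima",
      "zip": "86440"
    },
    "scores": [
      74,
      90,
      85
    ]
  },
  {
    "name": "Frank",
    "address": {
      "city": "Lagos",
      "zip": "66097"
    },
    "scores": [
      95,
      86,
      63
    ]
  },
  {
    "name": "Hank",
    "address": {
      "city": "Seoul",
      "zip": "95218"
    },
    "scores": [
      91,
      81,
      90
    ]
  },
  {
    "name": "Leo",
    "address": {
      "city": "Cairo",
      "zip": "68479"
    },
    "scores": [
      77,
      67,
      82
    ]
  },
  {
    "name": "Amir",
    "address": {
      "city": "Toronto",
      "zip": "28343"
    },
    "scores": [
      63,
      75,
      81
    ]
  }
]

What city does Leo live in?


Path: records[3].address.city
Value: Cairo

ANSWER: Cairo


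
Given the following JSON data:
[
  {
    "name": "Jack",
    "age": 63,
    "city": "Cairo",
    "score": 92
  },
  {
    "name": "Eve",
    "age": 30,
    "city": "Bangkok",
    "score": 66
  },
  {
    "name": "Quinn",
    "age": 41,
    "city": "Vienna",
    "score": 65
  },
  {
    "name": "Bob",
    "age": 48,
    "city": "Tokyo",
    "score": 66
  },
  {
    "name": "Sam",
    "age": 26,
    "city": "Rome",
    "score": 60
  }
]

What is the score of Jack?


Looking up record where name = Jack
Record index: 0
Field 'score' = 92

ANSWER: 92


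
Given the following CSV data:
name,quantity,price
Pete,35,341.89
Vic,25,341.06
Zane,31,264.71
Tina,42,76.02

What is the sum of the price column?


Values in 'price' column:
  Row 1: 341.89
  Row 2: 341.06
  Row 3: 264.71
  Row 4: 76.02
Sum = 341.89 + 341.06 + 264.71 + 76.02 = 1023.68

ANSWER: 1023.68


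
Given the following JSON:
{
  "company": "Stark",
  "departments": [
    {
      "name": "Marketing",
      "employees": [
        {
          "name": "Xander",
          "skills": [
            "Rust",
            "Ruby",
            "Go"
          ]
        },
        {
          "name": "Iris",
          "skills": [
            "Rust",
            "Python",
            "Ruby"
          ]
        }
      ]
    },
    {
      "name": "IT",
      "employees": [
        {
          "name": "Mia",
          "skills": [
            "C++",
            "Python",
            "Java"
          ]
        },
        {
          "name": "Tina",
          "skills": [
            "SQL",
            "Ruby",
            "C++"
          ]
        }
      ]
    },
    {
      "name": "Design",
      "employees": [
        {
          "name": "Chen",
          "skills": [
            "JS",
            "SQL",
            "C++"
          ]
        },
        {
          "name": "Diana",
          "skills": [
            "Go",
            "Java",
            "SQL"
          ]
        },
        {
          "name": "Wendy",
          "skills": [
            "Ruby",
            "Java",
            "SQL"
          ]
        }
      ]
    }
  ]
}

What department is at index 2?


Path: departments[2].name
Value: Design

ANSWER: Design


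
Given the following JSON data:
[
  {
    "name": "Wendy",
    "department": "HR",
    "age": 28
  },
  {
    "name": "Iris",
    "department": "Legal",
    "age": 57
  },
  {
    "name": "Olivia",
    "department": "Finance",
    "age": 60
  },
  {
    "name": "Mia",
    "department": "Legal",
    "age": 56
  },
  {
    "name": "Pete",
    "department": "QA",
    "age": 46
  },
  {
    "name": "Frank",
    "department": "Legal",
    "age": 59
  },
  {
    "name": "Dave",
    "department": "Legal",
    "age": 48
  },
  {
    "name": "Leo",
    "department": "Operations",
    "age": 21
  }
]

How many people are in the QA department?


Scanning records for department = QA
  Record 4: Pete
Count: 1

ANSWER: 1


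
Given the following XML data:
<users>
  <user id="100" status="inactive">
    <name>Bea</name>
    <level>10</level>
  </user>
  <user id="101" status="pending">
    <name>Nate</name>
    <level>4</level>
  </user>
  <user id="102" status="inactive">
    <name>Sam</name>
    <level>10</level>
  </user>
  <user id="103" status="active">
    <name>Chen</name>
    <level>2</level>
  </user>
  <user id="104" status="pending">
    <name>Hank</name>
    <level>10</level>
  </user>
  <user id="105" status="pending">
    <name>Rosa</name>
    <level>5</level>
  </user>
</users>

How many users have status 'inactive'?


Counting users with status='inactive':
  Bea (id=100) -> MATCH
  Sam (id=102) -> MATCH
Count: 2

ANSWER: 2


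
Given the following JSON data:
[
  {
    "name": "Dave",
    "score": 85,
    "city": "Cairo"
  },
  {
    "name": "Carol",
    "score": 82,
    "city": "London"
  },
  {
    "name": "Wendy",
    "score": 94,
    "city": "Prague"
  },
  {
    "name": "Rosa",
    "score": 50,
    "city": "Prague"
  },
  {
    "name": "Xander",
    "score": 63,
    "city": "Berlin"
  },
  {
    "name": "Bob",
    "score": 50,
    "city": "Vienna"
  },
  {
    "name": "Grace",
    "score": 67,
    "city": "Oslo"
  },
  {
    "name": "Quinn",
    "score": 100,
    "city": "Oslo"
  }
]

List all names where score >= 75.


Filtering records where score >= 75:
  Dave (score=85) -> YES
  Carol (score=82) -> YES
  Wendy (score=94) -> YES
  Rosa (score=50) -> no
  Xander (score=63) -> no
  Bob (score=50) -> no
  Grace (score=67) -> no
  Quinn (score=100) -> YES


ANSWER: Dave, Carol, Wendy, Quinn


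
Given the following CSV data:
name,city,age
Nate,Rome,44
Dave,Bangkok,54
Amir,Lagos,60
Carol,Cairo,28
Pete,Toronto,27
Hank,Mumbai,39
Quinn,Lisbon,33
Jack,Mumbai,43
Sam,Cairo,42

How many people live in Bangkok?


Scanning city column for 'Bangkok':
  Row 2: Dave -> MATCH
Total matches: 1

ANSWER: 1


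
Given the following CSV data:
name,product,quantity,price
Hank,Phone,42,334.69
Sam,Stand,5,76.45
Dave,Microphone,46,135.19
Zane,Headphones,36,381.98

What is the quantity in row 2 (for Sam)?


Row 2: Sam
Column 'quantity' = 5

ANSWER: 5


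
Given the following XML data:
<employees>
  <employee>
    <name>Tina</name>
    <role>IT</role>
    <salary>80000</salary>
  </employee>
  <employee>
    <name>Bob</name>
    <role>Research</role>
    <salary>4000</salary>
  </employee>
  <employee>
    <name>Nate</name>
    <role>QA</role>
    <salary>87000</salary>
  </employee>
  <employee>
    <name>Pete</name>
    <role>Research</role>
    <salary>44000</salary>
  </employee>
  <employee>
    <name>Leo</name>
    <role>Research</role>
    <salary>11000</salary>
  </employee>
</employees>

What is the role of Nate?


Searching for <employee> with <name>Nate</name>
Found at position 3
<role>QA</role>

ANSWER: QA


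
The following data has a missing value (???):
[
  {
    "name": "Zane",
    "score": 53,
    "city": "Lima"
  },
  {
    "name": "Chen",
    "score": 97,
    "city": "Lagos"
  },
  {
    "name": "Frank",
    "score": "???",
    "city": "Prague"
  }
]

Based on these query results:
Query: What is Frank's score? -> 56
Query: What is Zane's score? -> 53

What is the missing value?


The missing value is Frank's score
From query: Frank's score = 56

ANSWER: 56


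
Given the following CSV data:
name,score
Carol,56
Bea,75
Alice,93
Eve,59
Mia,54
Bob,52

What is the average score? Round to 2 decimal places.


Scores: 56, 75, 93, 59, 54, 52
Sum = 389
Count = 6
Average = 389 / 6 = 64.83

ANSWER: 64.83


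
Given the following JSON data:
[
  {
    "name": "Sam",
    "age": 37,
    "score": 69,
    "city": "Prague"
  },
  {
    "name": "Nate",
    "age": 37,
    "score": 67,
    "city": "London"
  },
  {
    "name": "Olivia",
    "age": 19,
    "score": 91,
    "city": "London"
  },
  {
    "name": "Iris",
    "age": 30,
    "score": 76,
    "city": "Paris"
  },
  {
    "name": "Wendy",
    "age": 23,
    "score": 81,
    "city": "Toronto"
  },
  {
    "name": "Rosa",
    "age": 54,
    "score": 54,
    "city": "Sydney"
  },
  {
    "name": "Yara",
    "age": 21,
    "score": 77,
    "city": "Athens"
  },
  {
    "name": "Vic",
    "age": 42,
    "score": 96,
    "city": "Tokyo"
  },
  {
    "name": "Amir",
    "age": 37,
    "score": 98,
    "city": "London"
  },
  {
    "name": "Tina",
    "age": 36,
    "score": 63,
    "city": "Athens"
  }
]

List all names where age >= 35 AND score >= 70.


Checking both conditions:
  Sam (age=37, score=69) -> no
  Nate (age=37, score=67) -> no
  Olivia (age=19, score=91) -> no
  Iris (age=30, score=76) -> no
  Wendy (age=23, score=81) -> no
  Rosa (age=54, score=54) -> no
  Yara (age=21, score=77) -> no
  Vic (age=42, score=96) -> YES
  Amir (age=37, score=98) -> YES
  Tina (age=36, score=63) -> no


ANSWER: Vic, Amir


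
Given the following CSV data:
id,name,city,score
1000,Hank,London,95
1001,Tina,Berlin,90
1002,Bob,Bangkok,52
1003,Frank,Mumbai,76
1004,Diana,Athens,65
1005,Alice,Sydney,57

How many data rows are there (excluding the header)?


Counting rows (excluding header):
Header: id,name,city,score
Data rows: 6

ANSWER: 6


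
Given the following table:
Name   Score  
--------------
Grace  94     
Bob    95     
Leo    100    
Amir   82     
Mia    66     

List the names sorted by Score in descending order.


Sorting by Score (descending):
  Leo: 100
  Bob: 95
  Grace: 94
  Amir: 82
  Mia: 66


ANSWER: Leo, Bob, Grace, Amir, Mia


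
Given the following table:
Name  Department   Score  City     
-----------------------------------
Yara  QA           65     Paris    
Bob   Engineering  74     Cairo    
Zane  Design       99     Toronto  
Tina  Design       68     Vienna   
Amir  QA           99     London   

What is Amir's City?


Row 5: Amir
City = London

ANSWER: London


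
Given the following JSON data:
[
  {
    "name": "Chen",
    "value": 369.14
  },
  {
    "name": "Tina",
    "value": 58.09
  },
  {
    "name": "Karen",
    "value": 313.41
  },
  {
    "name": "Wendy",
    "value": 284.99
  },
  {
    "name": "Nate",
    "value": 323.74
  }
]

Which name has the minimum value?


Comparing values:
  Chen: 369.14
  Tina: 58.09
  Karen: 313.41
  Wendy: 284.99
  Nate: 323.74
Minimum: Tina (58.09)

ANSWER: Tina


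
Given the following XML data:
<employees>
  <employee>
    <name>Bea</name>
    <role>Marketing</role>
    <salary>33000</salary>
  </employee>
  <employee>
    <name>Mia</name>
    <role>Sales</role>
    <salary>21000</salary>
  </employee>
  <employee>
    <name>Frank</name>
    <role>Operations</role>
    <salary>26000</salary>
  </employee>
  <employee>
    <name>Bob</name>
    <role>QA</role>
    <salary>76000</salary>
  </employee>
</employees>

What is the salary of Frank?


Searching for <employee> with <name>Frank</name>
Found at position 3
<salary>26000</salary>

ANSWER: 26000


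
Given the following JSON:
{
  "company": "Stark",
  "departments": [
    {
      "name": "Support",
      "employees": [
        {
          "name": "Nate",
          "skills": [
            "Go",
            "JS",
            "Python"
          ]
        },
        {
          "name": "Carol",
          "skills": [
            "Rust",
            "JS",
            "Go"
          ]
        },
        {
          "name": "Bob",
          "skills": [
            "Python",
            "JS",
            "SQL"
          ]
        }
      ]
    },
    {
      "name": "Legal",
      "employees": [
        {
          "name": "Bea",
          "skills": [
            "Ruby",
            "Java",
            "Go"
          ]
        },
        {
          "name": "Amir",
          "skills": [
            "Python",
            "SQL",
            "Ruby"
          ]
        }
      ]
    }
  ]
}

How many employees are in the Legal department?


Path: departments[1].employees
Count: 2

ANSWER: 2


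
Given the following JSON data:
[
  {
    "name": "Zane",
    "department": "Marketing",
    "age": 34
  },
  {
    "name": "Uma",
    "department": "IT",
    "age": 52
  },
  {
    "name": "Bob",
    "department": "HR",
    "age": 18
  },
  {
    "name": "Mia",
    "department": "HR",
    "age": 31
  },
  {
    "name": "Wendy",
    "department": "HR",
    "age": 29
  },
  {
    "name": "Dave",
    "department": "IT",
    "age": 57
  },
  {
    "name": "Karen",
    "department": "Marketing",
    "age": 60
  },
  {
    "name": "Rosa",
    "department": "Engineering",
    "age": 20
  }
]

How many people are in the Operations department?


Scanning records for department = Operations
  No matches found
Count: 0

ANSWER: 0


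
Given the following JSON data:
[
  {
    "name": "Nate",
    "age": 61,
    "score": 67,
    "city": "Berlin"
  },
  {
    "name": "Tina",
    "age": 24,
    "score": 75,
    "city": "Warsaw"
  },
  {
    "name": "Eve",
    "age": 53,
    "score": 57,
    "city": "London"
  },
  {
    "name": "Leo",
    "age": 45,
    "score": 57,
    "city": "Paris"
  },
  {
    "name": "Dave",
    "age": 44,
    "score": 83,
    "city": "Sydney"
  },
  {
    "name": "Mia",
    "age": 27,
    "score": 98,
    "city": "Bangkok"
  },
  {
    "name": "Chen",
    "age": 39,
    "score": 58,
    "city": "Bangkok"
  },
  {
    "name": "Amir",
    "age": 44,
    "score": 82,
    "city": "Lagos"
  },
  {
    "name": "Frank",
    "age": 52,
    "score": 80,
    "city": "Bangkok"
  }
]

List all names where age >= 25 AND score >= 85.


Checking both conditions:
  Nate (age=61, score=67) -> no
  Tina (age=24, score=75) -> no
  Eve (age=53, score=57) -> no
  Leo (age=45, score=57) -> no
  Dave (age=44, score=83) -> no
  Mia (age=27, score=98) -> YES
  Chen (age=39, score=58) -> no
  Amir (age=44, score=82) -> no
  Frank (age=52, score=80) -> no


ANSWER: Mia


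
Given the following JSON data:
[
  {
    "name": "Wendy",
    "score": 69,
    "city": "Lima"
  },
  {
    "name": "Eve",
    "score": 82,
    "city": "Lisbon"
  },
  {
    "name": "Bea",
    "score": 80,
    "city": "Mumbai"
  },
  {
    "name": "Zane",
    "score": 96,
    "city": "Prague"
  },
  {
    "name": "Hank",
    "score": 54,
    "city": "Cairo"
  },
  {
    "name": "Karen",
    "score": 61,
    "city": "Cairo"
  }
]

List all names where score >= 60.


Filtering records where score >= 60:
  Wendy (score=69) -> YES
  Eve (score=82) -> YES
  Bea (score=80) -> YES
  Zane (score=96) -> YES
  Hank (score=54) -> no
  Karen (score=61) -> YES


ANSWER: Wendy, Eve, Bea, Zane, Karen


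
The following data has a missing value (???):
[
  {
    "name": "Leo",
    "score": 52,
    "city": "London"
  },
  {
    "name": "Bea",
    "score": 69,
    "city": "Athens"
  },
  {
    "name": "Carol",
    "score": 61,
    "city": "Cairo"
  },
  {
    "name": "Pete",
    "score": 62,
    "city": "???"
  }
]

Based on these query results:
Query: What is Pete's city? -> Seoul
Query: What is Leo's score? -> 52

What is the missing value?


The missing value is Pete's city
From query: Pete's city = Seoul

ANSWER: Seoul


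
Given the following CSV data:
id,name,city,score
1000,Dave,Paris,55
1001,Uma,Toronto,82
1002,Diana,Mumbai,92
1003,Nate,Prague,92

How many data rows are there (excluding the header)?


Counting rows (excluding header):
Header: id,name,city,score
Data rows: 4

ANSWER: 4


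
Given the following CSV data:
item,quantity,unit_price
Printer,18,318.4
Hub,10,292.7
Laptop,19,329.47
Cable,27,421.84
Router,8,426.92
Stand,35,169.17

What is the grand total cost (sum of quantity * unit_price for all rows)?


Computing row totals:
  Printer: 18 * 318.4 = 5731.2
  Hub: 10 * 292.7 = 2927.0
  Laptop: 19 * 329.47 = 6259.93
  Cable: 27 * 421.84 = 11389.68
  Router: 8 * 426.92 = 3415.36
  Stand: 35 * 169.17 = 5920.95
Grand total = 5731.2 + 2927.0 + 6259.93 + 11389.68 + 3415.36 + 5920.95 = 35644.12

ANSWER: 35644.12


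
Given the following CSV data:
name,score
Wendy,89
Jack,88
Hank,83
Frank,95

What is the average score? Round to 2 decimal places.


Scores: 89, 88, 83, 95
Sum = 355
Count = 4
Average = 355 / 4 = 88.75

ANSWER: 88.75


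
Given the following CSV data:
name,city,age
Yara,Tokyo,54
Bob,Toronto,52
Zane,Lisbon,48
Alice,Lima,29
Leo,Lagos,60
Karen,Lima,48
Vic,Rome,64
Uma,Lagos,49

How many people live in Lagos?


Scanning city column for 'Lagos':
  Row 5: Leo -> MATCH
  Row 8: Uma -> MATCH
Total matches: 2

ANSWER: 2


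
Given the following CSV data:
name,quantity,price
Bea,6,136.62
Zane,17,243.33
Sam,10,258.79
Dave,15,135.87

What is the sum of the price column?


Values in 'price' column:
  Row 1: 136.62
  Row 2: 243.33
  Row 3: 258.79
  Row 4: 135.87
Sum = 136.62 + 243.33 + 258.79 + 135.87 = 774.61

ANSWER: 774.61


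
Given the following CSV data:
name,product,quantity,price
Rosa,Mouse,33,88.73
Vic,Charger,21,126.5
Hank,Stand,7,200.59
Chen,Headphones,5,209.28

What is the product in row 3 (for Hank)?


Row 3: Hank
Column 'product' = Stand

ANSWER: Stand


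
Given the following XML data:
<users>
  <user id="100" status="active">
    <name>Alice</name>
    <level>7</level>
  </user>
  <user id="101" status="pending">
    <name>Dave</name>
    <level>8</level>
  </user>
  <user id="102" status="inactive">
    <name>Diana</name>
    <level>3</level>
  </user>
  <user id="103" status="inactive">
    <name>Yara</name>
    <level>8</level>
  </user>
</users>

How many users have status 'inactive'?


Counting users with status='inactive':
  Diana (id=102) -> MATCH
  Yara (id=103) -> MATCH
Count: 2

ANSWER: 2


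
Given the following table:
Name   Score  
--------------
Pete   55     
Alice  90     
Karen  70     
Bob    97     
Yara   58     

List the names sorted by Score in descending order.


Sorting by Score (descending):
  Bob: 97
  Alice: 90
  Karen: 70
  Yara: 58
  Pete: 55


ANSWER: Bob, Alice, Karen, Yara, Pete


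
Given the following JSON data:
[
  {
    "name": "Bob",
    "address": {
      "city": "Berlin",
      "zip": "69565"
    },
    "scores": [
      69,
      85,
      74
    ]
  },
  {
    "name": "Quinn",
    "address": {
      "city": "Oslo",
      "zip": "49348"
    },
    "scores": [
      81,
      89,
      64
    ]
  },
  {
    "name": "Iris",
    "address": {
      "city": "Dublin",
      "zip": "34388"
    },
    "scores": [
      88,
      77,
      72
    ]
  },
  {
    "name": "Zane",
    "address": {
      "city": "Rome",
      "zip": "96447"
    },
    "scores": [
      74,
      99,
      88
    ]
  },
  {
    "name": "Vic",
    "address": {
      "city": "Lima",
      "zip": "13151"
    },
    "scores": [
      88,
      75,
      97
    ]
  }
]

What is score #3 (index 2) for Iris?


Path: records[2].scores[2]
Value: 72

ANSWER: 72


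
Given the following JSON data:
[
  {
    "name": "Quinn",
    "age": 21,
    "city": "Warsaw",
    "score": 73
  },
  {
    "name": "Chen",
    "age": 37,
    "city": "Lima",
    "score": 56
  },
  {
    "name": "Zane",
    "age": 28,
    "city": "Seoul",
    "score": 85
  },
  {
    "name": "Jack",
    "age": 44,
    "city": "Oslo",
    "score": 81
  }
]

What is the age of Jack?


Looking up record where name = Jack
Record index: 3
Field 'age' = 44

ANSWER: 44


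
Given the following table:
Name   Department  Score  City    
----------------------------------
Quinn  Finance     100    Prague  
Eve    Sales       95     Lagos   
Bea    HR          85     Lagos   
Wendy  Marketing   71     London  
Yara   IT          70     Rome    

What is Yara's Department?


Row 5: Yara
Department = IT

ANSWER: IT


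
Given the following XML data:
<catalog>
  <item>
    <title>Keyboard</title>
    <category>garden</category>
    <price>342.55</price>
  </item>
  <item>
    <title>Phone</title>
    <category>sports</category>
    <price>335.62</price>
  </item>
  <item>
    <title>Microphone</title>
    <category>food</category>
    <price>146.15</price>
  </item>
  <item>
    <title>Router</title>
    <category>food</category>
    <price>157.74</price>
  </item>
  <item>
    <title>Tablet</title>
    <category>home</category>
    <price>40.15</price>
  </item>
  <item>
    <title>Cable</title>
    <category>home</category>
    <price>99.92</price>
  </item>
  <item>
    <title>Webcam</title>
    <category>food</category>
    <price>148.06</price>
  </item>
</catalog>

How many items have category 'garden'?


Scanning <item> elements for <category>garden</category>:
  Item 1: Keyboard -> MATCH
Count: 1

ANSWER: 1


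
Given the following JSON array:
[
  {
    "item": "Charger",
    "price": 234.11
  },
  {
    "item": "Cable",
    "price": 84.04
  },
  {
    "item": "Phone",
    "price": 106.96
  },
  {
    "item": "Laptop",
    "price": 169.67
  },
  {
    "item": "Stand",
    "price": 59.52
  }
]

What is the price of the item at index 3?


Array index 3 -> Laptop
price = 169.67

ANSWER: 169.67


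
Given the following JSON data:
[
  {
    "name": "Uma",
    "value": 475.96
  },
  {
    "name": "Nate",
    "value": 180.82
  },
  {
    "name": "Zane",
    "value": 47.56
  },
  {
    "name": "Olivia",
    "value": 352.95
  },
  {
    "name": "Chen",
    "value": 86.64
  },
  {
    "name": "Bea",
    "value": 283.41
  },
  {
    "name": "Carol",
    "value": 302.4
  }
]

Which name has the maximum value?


Comparing values:
  Uma: 475.96
  Nate: 180.82
  Zane: 47.56
  Olivia: 352.95
  Chen: 86.64
  Bea: 283.41
  Carol: 302.4
Maximum: Uma (475.96)

ANSWER: Uma


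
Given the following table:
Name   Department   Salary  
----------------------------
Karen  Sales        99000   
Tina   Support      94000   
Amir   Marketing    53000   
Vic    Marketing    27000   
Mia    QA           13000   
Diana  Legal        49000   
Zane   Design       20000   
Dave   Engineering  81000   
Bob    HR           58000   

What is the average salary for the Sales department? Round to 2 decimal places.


Sales department members:
  Karen: 99000
Sum = 99000
Count = 1
Average = 99000 / 1 = 99000.00

ANSWER: 99000.00


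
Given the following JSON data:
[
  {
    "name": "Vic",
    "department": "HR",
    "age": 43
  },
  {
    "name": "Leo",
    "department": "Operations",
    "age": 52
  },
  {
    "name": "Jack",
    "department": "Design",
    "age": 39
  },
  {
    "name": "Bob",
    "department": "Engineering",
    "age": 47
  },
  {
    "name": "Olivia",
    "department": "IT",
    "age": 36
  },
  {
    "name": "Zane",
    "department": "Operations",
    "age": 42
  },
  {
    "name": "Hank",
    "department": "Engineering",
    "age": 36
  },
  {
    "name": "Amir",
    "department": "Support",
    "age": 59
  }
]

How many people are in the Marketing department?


Scanning records for department = Marketing
  No matches found
Count: 0

ANSWER: 0


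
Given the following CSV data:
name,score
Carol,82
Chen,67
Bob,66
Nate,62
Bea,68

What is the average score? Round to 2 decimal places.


Scores: 82, 67, 66, 62, 68
Sum = 345
Count = 5
Average = 345 / 5 = 69.00

ANSWER: 69.00


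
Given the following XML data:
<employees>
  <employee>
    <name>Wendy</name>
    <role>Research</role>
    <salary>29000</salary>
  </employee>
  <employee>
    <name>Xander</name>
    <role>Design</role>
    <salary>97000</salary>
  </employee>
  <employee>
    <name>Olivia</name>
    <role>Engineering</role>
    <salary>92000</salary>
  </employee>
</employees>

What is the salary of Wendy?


Searching for <employee> with <name>Wendy</name>
Found at position 1
<salary>29000</salary>

ANSWER: 29000


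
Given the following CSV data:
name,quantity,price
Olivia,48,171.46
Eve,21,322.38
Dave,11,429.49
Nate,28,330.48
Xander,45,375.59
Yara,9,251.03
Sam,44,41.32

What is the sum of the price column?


Values in 'price' column:
  Row 1: 171.46
  Row 2: 322.38
  Row 3: 429.49
  Row 4: 330.48
  Row 5: 375.59
  Row 6: 251.03
  Row 7: 41.32
Sum = 171.46 + 322.38 + 429.49 + 330.48 + 375.59 + 251.03 + 41.32 = 1921.75

ANSWER: 1921.75


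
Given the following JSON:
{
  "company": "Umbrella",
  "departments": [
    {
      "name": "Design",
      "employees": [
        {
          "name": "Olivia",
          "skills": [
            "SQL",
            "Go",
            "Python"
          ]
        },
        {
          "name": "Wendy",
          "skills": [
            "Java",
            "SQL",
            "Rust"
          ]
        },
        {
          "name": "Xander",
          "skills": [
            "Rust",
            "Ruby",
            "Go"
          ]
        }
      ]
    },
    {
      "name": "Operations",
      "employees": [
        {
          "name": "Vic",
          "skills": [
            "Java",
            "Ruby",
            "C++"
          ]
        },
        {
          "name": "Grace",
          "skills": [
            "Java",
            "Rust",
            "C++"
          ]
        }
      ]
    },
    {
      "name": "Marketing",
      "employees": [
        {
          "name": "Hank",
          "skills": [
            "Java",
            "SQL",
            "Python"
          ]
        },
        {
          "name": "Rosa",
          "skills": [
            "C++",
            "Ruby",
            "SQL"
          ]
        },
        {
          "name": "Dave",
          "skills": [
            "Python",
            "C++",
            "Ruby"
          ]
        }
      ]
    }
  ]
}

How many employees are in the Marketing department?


Path: departments[2].employees
Count: 3

ANSWER: 3


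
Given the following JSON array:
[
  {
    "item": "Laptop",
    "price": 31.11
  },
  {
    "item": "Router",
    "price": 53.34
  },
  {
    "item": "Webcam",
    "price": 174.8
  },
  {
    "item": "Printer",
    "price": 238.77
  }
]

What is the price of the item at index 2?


Array index 2 -> Webcam
price = 174.8

ANSWER: 174.8


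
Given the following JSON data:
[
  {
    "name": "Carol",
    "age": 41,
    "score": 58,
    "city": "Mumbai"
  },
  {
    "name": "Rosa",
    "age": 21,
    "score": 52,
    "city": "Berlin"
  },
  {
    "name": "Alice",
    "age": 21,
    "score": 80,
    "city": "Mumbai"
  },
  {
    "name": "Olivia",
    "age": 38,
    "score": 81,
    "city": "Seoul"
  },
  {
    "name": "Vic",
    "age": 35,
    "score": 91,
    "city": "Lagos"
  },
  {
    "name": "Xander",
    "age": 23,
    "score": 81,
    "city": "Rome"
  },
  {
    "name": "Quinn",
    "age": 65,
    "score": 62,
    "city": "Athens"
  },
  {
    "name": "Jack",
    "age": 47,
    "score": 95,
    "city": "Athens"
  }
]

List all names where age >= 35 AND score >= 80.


Checking both conditions:
  Carol (age=41, score=58) -> no
  Rosa (age=21, score=52) -> no
  Alice (age=21, score=80) -> no
  Olivia (age=38, score=81) -> YES
  Vic (age=35, score=91) -> YES
  Xander (age=23, score=81) -> no
  Quinn (age=65, score=62) -> no
  Jack (age=47, score=95) -> YES


ANSWER: Olivia, Vic, Jack


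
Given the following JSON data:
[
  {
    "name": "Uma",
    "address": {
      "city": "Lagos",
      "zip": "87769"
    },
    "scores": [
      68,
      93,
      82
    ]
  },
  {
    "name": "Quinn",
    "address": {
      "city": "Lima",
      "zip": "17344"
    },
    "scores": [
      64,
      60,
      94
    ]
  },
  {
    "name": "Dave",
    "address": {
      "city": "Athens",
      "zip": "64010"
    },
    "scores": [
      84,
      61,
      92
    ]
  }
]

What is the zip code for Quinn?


Path: records[1].address.zip
Value: 17344

ANSWER: 17344


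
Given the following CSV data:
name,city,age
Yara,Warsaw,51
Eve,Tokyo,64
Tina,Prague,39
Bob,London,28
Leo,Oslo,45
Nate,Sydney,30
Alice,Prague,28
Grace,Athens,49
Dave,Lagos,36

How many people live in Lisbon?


Scanning city column for 'Lisbon':
Total matches: 0

ANSWER: 0
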